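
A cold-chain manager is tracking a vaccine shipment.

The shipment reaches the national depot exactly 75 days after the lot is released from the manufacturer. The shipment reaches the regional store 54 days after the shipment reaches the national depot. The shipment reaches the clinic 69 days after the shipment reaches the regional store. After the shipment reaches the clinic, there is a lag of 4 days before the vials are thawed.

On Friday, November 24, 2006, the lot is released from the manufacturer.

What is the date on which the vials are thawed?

Thursday, June 14, 2007

The lot is released from the manufacturer: Nov 24, 2006.
The shipment reaches the national depot: Nov 24, 2006 + 75 days = Feb 7, 2007.
The shipment reaches the regional store: Feb 7, 2007 + 54 days = Apr 2, 2007.
The shipment reaches the clinic: Apr 2, 2007 + 69 days = Jun 10, 2007.
The vials are thawed: Jun 10, 2007 + 4 days = Jun 14, 2007.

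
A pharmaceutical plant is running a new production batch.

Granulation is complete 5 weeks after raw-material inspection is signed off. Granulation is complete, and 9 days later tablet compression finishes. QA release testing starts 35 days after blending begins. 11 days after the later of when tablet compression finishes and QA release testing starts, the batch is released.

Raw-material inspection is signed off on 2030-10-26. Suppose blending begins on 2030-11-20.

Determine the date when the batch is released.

2031-01-05

Raw-material inspection is signed off: Oct 26, 2030.
Granulation is complete: Oct 26, 2030 + 5 weeks = Nov 30, 2030.
Tablet compression finishes: Nov 30, 2030 + 9 days = Dec 9, 2030.
Blending begins: Nov 20, 2030.
QA release testing starts: Nov 20, 2030 + 35 days = Dec 25, 2030.
Both prerequisites met — tablet compression finishes (Dec 9, 2030), QA release testing starts (Dec 25, 2030); the later is Dec 25, 2030.
The batch is released: Dec 25, 2030 + 11 days = Jan 5, 2031.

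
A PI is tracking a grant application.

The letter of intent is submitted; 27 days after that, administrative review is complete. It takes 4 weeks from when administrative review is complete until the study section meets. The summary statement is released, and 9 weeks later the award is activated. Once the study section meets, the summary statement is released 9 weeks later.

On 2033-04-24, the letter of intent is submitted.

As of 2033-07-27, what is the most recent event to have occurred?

The study section meets

The letter of intent is submitted: Apr 24, 2033.
Administrative review is complete: Apr 24, 2033 + 27 days = May 21, 2033.
The study section meets: May 21, 2033 + 4 weeks = Jun 18, 2033.
The summary statement is released: Jun 18, 2033 + 9 weeks = Aug 20, 2033.
The award is activated: Aug 20, 2033 + 9 weeks = Oct 22, 2033.
Jul 27, 2033 falls between when the study section meets (Jun 18, 2033) and when the summary statement is released (Aug 20, 2033).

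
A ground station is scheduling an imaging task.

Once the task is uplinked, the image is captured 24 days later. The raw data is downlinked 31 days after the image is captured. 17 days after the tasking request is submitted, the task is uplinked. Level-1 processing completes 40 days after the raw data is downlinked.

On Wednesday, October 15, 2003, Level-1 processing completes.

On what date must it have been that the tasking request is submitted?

Wednesday, June 25, 2003

Level-1 processing completes: Oct 15, 2003.
The raw data is downlinked: Oct 15, 2003 − 40 days = Sep 5, 2003.
The image is captured: Sep 5, 2003 − 31 days = Aug 5, 2003.
The task is uplinked: Aug 5, 2003 − 24 days = Jul 12, 2003.
The tasking request is submitted: Jul 12, 2003 − 17 days = Jun 25, 2003.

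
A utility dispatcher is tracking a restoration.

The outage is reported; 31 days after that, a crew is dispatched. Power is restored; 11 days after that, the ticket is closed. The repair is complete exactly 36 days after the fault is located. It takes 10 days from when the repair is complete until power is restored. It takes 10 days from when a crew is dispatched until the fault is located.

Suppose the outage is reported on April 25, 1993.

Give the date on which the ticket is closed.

The outage is reported: Apr 25, 1993.
A crew is dispatched: Apr 25, 1993 + 31 days = May 26, 1993.
The fault is located: May 26, 1993 + 10 days = Jun 5, 1993.
The repair is complete: Jun 5, 1993 + 36 days = Jul 11, 1993.
Power is restored: Jul 11, 1993 + 10 days = Jul 21, 1993.
The ticket is closed: Jul 21, 1993 + 11 days = Aug 1, 1993.

August 1, 1993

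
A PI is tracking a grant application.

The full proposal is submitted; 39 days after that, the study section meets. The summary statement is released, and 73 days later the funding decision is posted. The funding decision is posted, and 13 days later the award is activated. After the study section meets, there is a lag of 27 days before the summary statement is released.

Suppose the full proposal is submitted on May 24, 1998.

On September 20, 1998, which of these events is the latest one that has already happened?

The summary statement is released

The full proposal is submitted: May 24, 1998.
The study section meets: May 24, 1998 + 39 days = Jul 2, 1998.
The summary statement is released: Jul 2, 1998 + 27 days = Jul 29, 1998.
The funding decision is posted: Jul 29, 1998 + 73 days = Oct 10, 1998.
The award is activated: Oct 10, 1998 + 13 days = Oct 23, 1998.
Sep 20, 1998 falls between when the summary statement is released (Jul 29, 1998) and when the funding decision is posted (Oct 10, 1998).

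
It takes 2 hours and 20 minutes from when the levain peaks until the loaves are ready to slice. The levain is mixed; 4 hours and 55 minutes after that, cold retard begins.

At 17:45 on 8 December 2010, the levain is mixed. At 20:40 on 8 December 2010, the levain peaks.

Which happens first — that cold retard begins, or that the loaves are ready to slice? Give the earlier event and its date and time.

Cold retard begins — 22:40 on 8 December 2010

The levain is mixed: 17:45 Dec 8, 2010.
Cold retard begins: 17:45 Dec 8, 2010 + 4h55m = 22:40 Dec 8, 2010.
The levain peaks: 20:40 Dec 8, 2010.
The loaves are ready to slice: 20:40 Dec 8, 2010 + 2h20m = 23:00 Dec 8, 2010.
Comparing: cold retard begins at 22:40 Dec 8, 2010 vs the loaves are ready to slice at 23:00 Dec 8, 2010. Earlier: cold retard begins.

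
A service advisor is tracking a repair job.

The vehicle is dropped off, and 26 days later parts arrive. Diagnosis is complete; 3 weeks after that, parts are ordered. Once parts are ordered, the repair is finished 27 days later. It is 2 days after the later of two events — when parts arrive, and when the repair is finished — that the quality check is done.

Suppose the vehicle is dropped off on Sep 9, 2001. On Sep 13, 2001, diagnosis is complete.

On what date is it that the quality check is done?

The vehicle is dropped off: Sep 9, 2001.
Parts arrive: Sep 9, 2001 + 26 days = Oct 5, 2001.
Diagnosis is complete: Sep 13, 2001.
Parts are ordered: Sep 13, 2001 + 3 weeks = Oct 4, 2001.
The repair is finished: Oct 4, 2001 + 27 days = Oct 31, 2001.
Both prerequisites met — parts arrive (Oct 5, 2001), the repair is finished (Oct 31, 2001); the later is Oct 31, 2001.
The quality check is done: Oct 31, 2001 + 2 days = Nov 2, 2001.

Nov 2, 2001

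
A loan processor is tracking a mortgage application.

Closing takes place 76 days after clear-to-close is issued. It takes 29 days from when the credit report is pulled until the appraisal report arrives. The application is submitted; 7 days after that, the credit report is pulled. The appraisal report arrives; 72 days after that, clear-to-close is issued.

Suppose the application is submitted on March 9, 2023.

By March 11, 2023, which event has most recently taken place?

The application is submitted

The application is submitted: Mar 9, 2023.
The credit report is pulled: Mar 9, 2023 + 7 days = Mar 16, 2023.
The appraisal report arrives: Mar 16, 2023 + 29 days = Apr 14, 2023.
Clear-to-close is issued: Apr 14, 2023 + 72 days = Jun 25, 2023.
Closing takes place: Jun 25, 2023 + 76 days = Sep 9, 2023.
Mar 11, 2023 falls between when the application is submitted (Mar 9, 2023) and when the credit report is pulled (Mar 16, 2023).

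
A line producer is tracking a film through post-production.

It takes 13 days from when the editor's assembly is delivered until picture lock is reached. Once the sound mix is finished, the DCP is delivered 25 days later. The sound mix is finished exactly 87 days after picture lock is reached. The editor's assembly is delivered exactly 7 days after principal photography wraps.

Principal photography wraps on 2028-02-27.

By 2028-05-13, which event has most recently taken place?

Principal photography wraps: Feb 27, 2028.
The editor's assembly is delivered: Feb 27, 2028 + 7 days = Mar 5, 2028.
Picture lock is reached: Mar 5, 2028 + 13 days = Mar 18, 2028.
The sound mix is finished: Mar 18, 2028 + 87 days = Jun 13, 2028.
The DCP is delivered: Jun 13, 2028 + 25 days = Jul 8, 2028.
May 13, 2028 falls between when picture lock is reached (Mar 18, 2028) and when the sound mix is finished (Jun 13, 2028).

Picture lock is reached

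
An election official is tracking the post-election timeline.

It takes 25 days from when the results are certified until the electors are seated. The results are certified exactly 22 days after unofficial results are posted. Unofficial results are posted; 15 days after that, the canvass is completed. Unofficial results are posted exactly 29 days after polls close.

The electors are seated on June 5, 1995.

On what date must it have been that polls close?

The electors are seated: Jun 5, 1995.
The results are certified: Jun 5, 1995 − 25 days = May 11, 1995.
Unofficial results are posted: May 11, 1995 − 22 days = Apr 19, 1995.
Polls close: Apr 19, 1995 − 29 days = Mar 21, 1995.

March 21, 1995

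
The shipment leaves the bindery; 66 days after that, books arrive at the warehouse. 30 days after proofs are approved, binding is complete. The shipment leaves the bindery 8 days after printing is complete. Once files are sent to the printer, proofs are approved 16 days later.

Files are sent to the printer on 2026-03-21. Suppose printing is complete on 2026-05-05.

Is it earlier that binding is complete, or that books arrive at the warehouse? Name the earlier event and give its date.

Files are sent to the printer: Mar 21, 2026.
Proofs are approved: Mar 21, 2026 + 16 days = Apr 6, 2026.
Binding is complete: Apr 6, 2026 + 30 days = May 6, 2026.
Printing is complete: May 5, 2026.
The shipment leaves the bindery: May 5, 2026 + 8 days = May 13, 2026.
Books arrive at the warehouse: May 13, 2026 + 66 days = Jul 18, 2026.
Comparing: binding is complete on May 6, 2026 vs books arrive at the warehouse on Jul 18, 2026. Earlier: binding is complete.

Binding is complete — 2026-05-06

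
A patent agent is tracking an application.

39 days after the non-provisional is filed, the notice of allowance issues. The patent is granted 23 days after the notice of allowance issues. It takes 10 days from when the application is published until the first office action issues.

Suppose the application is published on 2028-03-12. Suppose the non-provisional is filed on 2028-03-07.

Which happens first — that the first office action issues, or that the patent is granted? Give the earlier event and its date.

The first office action issues — 2028-03-22

The application is published: Mar 12, 2028.
The first office action issues: Mar 12, 2028 + 10 days = Mar 22, 2028.
The non-provisional is filed: Mar 7, 2028.
The notice of allowance issues: Mar 7, 2028 + 39 days = Apr 15, 2028.
The patent is granted: Apr 15, 2028 + 23 days = May 8, 2028.
Comparing: the first office action issues on Mar 22, 2028 vs the patent is granted on May 8, 2028. Earlier: the first office action issues.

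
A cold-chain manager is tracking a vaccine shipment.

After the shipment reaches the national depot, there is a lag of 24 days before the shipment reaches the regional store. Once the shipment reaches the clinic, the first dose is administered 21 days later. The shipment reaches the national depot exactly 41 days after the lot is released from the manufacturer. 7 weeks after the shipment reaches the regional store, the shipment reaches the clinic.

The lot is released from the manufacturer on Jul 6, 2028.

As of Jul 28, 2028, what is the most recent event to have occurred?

The lot is released from the manufacturer

The lot is released from the manufacturer: Jul 6, 2028.
The shipment reaches the national depot: Jul 6, 2028 + 41 days = Aug 16, 2028.
The shipment reaches the regional store: Aug 16, 2028 + 24 days = Sep 9, 2028.
The shipment reaches the clinic: Sep 9, 2028 + 7 weeks = Oct 28, 2028.
The first dose is administered: Oct 28, 2028 + 21 days = Nov 18, 2028.
Jul 28, 2028 falls between when the lot is released from the manufacturer (Jul 6, 2028) and when the shipment reaches the national depot (Aug 16, 2028).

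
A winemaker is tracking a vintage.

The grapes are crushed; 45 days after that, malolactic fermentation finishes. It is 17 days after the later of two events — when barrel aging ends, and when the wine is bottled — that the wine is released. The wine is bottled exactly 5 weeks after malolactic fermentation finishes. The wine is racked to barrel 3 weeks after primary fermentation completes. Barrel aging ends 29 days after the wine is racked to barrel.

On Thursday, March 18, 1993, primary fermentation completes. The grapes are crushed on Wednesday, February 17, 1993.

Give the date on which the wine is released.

Tuesday, May 25, 1993

Primary fermentation completes: Mar 18, 1993.
The wine is racked to barrel: Mar 18, 1993 + 3 weeks = Apr 8, 1993.
Barrel aging ends: Apr 8, 1993 + 29 days = May 7, 1993.
The grapes are crushed: Feb 17, 1993.
Malolactic fermentation finishes: Feb 17, 1993 + 45 days = Apr 3, 1993.
The wine is bottled: Apr 3, 1993 + 5 weeks = May 8, 1993.
Both prerequisites met — barrel aging ends (May 7, 1993), the wine is bottled (May 8, 1993); the later is May 8, 1993.
The wine is released: May 8, 1993 + 17 days = May 25, 1993.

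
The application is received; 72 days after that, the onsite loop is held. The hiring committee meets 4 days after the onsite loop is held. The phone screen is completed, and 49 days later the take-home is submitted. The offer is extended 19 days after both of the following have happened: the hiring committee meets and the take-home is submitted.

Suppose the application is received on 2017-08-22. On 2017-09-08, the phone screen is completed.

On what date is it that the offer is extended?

The application is received: Aug 22, 2017.
The onsite loop is held: Aug 22, 2017 + 72 days = Nov 2, 2017.
The hiring committee meets: Nov 2, 2017 + 4 days = Nov 6, 2017.
The phone screen is completed: Sep 8, 2017.
The take-home is submitted: Sep 8, 2017 + 49 days = Oct 27, 2017.
Both prerequisites met — the hiring committee meets (Nov 6, 2017), the take-home is submitted (Oct 27, 2017); the later is Nov 6, 2017.
The offer is extended: Nov 6, 2017 + 19 days = Nov 25, 2017.

2017-11-25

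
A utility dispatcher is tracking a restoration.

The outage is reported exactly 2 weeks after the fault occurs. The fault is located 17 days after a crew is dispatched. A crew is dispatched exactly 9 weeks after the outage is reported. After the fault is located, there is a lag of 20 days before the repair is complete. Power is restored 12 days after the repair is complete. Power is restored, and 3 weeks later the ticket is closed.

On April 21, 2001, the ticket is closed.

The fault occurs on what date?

The ticket is closed: Apr 21, 2001.
Power is restored: Apr 21, 2001 − 3 weeks = Mar 31, 2001.
The repair is complete: Mar 31, 2001 − 12 days = Mar 19, 2001.
The fault is located: Mar 19, 2001 − 20 days = Feb 27, 2001.
A crew is dispatched: Feb 27, 2001 − 17 days = Feb 10, 2001.
The outage is reported: Feb 10, 2001 − 9 weeks = Dec 9, 2000.
The fault occurs: Dec 9, 2000 − 2 weeks = Nov 25, 2000.

November 25, 2000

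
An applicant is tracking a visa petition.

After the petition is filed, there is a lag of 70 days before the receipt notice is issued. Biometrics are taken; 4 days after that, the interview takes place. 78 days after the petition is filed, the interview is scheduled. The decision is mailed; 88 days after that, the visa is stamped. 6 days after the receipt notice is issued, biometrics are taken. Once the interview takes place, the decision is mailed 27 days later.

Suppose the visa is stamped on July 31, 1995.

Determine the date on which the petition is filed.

The visa is stamped: Jul 31, 1995.
The decision is mailed: Jul 31, 1995 − 88 days = May 4, 1995.
The interview takes place: May 4, 1995 − 27 days = Apr 7, 1995.
Biometrics are taken: Apr 7, 1995 − 4 days = Apr 3, 1995.
The receipt notice is issued: Apr 3, 1995 − 6 days = Mar 28, 1995.
The petition is filed: Mar 28, 1995 − 70 days = Jan 17, 1995.

January 17, 1995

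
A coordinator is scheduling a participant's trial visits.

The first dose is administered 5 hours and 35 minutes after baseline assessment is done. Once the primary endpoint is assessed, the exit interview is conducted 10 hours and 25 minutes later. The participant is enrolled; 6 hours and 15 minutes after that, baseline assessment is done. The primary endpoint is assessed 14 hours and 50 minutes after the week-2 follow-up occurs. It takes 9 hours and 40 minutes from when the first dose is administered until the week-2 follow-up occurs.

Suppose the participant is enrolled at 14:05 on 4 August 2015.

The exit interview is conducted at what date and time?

The participant is enrolled: 14:05 Aug 4, 2015.
Baseline assessment is done: 14:05 Aug 4, 2015 + 6h15m = 20:20 Aug 4, 2015.
The first dose is administered: 20:20 Aug 4, 2015 + 5h35m = 01:55 Aug 5, 2015.
The week-2 follow-up occurs: 01:55 Aug 5, 2015 + 9h40m = 11:35 Aug 5, 2015.
The primary endpoint is assessed: 11:35 Aug 5, 2015 + 14h50m = 02:25 Aug 6, 2015.
The exit interview is conducted: 02:25 Aug 6, 2015 + 10h25m = 12:50 Aug 6, 2015.

12:50 on 6 August 2015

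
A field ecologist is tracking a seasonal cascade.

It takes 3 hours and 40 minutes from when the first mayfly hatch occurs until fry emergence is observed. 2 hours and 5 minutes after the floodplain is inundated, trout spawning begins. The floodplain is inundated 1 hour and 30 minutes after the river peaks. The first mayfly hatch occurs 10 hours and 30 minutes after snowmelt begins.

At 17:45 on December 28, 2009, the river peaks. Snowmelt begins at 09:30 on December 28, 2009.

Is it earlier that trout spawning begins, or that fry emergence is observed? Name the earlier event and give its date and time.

Trout spawning begins — 21:20 on December 28, 2009

The river peaks: 17:45 Dec 28, 2009.
The floodplain is inundated: 17:45 Dec 28, 2009 + 1h30m = 19:15 Dec 28, 2009.
Trout spawning begins: 19:15 Dec 28, 2009 + 2h05m = 21:20 Dec 28, 2009.
Snowmelt begins: 09:30 Dec 28, 2009.
The first mayfly hatch occurs: 09:30 Dec 28, 2009 + 10h30m = 20:00 Dec 28, 2009.
Fry emergence is observed: 20:00 Dec 28, 2009 + 3h40m = 23:40 Dec 28, 2009.
Comparing: trout spawning begins at 21:20 Dec 28, 2009 vs fry emergence is observed at 23:40 Dec 28, 2009. Earlier: trout spawning begins.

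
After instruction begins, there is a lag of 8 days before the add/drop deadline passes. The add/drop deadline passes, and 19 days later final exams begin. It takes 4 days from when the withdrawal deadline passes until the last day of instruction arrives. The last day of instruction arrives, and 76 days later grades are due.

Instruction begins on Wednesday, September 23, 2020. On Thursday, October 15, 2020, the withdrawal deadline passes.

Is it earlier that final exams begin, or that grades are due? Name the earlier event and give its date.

Final exams begin — Tuesday, October 20, 2020

Instruction begins: Sep 23, 2020.
The add/drop deadline passes: Sep 23, 2020 + 8 days = Oct 1, 2020.
Final exams begin: Oct 1, 2020 + 19 days = Oct 20, 2020.
The withdrawal deadline passes: Oct 15, 2020.
The last day of instruction arrives: Oct 15, 2020 + 4 days = Oct 19, 2020.
Grades are due: Oct 19, 2020 + 76 days = Jan 3, 2021.
Comparing: final exams begin on Oct 20, 2020 vs grades are due on Jan 3, 2021. Earlier: final exams begin.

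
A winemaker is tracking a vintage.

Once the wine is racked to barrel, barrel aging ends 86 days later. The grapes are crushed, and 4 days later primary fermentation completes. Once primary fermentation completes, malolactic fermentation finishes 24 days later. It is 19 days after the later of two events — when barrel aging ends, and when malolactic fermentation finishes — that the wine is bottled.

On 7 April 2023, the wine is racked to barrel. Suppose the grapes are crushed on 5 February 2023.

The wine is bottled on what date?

21 July 2023

The wine is racked to barrel: Apr 7, 2023.
Barrel aging ends: Apr 7, 2023 + 86 days = Jul 2, 2023.
The grapes are crushed: Feb 5, 2023.
Primary fermentation completes: Feb 5, 2023 + 4 days = Feb 9, 2023.
Malolactic fermentation finishes: Feb 9, 2023 + 24 days = Mar 5, 2023.
Both prerequisites met — barrel aging ends (Jul 2, 2023), malolactic fermentation finishes (Mar 5, 2023); the later is Jul 2, 2023.
The wine is bottled: Jul 2, 2023 + 19 days = Jul 21, 2023.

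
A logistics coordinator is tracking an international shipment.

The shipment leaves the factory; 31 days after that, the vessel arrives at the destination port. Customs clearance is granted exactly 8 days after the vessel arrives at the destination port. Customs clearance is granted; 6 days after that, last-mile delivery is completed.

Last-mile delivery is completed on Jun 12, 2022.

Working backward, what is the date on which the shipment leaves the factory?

Apr 28, 2022

Last-mile delivery is completed: Jun 12, 2022.
Customs clearance is granted: Jun 12, 2022 − 6 days = Jun 6, 2022.
The vessel arrives at the destination port: Jun 6, 2022 − 8 days = May 29, 2022.
The shipment leaves the factory: May 29, 2022 − 31 days = Apr 28, 2022.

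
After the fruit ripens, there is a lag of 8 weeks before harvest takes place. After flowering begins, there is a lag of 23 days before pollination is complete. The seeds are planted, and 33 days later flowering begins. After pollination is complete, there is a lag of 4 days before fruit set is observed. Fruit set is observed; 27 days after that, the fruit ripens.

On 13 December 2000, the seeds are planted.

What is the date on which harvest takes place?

The seeds are planted: Dec 13, 2000.
Flowering begins: Dec 13, 2000 + 33 days = Jan 15, 2001.
Pollination is complete: Jan 15, 2001 + 23 days = Feb 7, 2001.
Fruit set is observed: Feb 7, 2001 + 4 days = Feb 11, 2001.
The fruit ripens: Feb 11, 2001 + 27 days = Mar 10, 2001.
Harvest takes place: Mar 10, 2001 + 8 weeks = May 5, 2001.

5 May 2001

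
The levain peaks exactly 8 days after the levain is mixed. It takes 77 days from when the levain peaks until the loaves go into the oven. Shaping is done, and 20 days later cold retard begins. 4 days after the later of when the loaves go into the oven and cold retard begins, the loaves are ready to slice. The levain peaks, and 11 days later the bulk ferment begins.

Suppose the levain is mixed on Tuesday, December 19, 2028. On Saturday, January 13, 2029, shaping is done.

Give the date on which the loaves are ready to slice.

The levain is mixed: Dec 19, 2028.
The levain peaks: Dec 19, 2028 + 8 days = Dec 27, 2028.
The loaves go into the oven: Dec 27, 2028 + 77 days = Mar 14, 2029.
Shaping is done: Jan 13, 2029.
Cold retard begins: Jan 13, 2029 + 20 days = Feb 2, 2029.
Both prerequisites met — the loaves go into the oven (Mar 14, 2029), cold retard begins (Feb 2, 2029); the later is Mar 14, 2029.
The loaves are ready to slice: Mar 14, 2029 + 4 days = Mar 18, 2029.

Sunday, March 18, 2029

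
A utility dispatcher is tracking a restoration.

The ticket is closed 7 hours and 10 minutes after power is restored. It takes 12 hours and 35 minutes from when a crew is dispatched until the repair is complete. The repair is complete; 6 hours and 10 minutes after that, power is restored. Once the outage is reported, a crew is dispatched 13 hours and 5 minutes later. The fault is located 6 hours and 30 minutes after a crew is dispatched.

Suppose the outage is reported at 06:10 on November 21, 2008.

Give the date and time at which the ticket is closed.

The outage is reported: 06:10 Nov 21, 2008.
A crew is dispatched: 06:10 Nov 21, 2008 + 13h05m = 19:15 Nov 21, 2008.
The repair is complete: 19:15 Nov 21, 2008 + 12h35m = 07:50 Nov 22, 2008.
Power is restored: 07:50 Nov 22, 2008 + 6h10m = 14:00 Nov 22, 2008.
The ticket is closed: 14:00 Nov 22, 2008 + 7h10m = 21:10 Nov 22, 2008.

21:10 on November 22, 2008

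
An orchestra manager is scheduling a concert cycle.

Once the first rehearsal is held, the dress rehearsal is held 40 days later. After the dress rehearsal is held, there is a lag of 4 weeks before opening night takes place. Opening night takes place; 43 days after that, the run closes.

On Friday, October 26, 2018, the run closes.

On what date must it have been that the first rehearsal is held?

The run closes: Oct 26, 2018.
Opening night takes place: Oct 26, 2018 − 43 days = Sep 13, 2018.
The dress rehearsal is held: Sep 13, 2018 − 4 weeks = Aug 16, 2018.
The first rehearsal is held: Aug 16, 2018 − 40 days = Jul 7, 2018.

Saturday, July 7, 2018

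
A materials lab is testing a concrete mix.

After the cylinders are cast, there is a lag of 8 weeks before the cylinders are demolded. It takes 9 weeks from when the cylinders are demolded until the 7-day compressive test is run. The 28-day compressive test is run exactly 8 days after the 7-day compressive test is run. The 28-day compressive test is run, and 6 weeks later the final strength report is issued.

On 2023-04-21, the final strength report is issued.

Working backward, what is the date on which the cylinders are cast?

The final strength report is issued: Apr 21, 2023.
The 28-day compressive test is run: Apr 21, 2023 − 6 weeks = Mar 10, 2023.
The 7-day compressive test is run: Mar 10, 2023 − 8 days = Mar 2, 2023.
The cylinders are demolded: Mar 2, 2023 − 9 weeks = Dec 29, 2022.
The cylinders are cast: Dec 29, 2022 − 8 weeks = Nov 3, 2022.

2022-11-03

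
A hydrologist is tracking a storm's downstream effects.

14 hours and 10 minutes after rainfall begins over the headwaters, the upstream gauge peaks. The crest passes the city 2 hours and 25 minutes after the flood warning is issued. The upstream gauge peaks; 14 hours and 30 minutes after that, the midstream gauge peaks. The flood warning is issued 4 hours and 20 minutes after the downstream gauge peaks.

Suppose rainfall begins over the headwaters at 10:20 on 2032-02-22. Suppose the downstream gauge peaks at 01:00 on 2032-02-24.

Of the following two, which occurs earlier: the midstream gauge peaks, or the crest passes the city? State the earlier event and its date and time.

The midstream gauge peaks — 15:00 on 2032-02-23

Rainfall begins over the headwaters: 10:20 Feb 22, 2032.
The upstream gauge peaks: 10:20 Feb 22, 2032 + 14h10m = 00:30 Feb 23, 2032.
The midstream gauge peaks: 00:30 Feb 23, 2032 + 14h30m = 15:00 Feb 23, 2032.
The downstream gauge peaks: 01:00 Feb 24, 2032.
The flood warning is issued: 01:00 Feb 24, 2032 + 4h20m = 05:20 Feb 24, 2032.
The crest passes the city: 05:20 Feb 24, 2032 + 2h25m = 07:45 Feb 24, 2032.
Comparing: the midstream gauge peaks at 15:00 Feb 23, 2032 vs the crest passes the city at 07:45 Feb 24, 2032. Earlier: the midstream gauge peaks.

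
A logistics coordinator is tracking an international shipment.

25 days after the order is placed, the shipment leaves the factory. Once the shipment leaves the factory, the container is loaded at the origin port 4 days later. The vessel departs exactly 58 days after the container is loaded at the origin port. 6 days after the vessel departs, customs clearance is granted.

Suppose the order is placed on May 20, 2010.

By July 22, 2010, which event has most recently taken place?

The order is placed: May 20, 2010.
The shipment leaves the factory: May 20, 2010 + 25 days = Jun 14, 2010.
The container is loaded at the origin port: Jun 14, 2010 + 4 days = Jun 18, 2010.
The vessel departs: Jun 18, 2010 + 58 days = Aug 15, 2010.
Customs clearance is granted: Aug 15, 2010 + 6 days = Aug 21, 2010.
Jul 22, 2010 falls between when the container is loaded at the origin port (Jun 18, 2010) and when the vessel departs (Aug 15, 2010).

The container is loaded at the origin port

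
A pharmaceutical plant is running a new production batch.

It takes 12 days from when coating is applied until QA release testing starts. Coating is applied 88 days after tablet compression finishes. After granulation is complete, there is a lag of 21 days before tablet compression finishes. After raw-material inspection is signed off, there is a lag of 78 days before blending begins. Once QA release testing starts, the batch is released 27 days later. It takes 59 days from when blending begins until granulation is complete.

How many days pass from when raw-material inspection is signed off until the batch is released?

Causal path: raw-material inspection is signed off → blending begins → granulation is complete → tablet compression finishes → coating is applied → QA release testing starts → the batch is released.
Total delay along the path: 78 + 59 + 21 + 88 + 12 + 27 = 285 days.

285 days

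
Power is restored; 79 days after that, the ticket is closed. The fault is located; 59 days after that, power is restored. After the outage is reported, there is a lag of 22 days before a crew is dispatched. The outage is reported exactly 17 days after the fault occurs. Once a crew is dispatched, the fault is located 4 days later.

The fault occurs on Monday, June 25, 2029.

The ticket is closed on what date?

Sunday, December 23, 2029

The fault occurs: Jun 25, 2029.
The outage is reported: Jun 25, 2029 + 17 days = Jul 12, 2029.
A crew is dispatched: Jul 12, 2029 + 22 days = Aug 3, 2029.
The fault is located: Aug 3, 2029 + 4 days = Aug 7, 2029.
Power is restored: Aug 7, 2029 + 59 days = Oct 5, 2029.
The ticket is closed: Oct 5, 2029 + 79 days = Dec 23, 2029.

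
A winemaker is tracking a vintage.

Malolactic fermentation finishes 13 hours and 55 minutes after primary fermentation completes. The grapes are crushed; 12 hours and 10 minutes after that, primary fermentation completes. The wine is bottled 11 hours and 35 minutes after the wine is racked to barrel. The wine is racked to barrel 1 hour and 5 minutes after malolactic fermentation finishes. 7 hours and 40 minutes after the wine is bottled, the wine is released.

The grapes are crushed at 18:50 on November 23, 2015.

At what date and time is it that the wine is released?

The grapes are crushed: 18:50 Nov 23, 2015.
Primary fermentation completes: 18:50 Nov 23, 2015 + 12h10m = 07:00 Nov 24, 2015.
Malolactic fermentation finishes: 07:00 Nov 24, 2015 + 13h55m = 20:55 Nov 24, 2015.
The wine is racked to barrel: 20:55 Nov 24, 2015 + 1h05m = 22:00 Nov 24, 2015.
The wine is bottled: 22:00 Nov 24, 2015 + 11h35m = 09:35 Nov 25, 2015.
The wine is released: 09:35 Nov 25, 2015 + 7h40m = 17:15 Nov 25, 2015.

17:15 on November 25, 2015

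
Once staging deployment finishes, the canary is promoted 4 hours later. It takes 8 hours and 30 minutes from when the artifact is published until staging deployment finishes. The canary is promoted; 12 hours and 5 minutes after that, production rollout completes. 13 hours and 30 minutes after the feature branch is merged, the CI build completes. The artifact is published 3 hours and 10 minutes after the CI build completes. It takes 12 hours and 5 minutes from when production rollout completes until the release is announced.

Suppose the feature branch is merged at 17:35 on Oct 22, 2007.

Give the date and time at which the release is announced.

The feature branch is merged: 17:35 Oct 22, 2007.
The CI build completes: 17:35 Oct 22, 2007 + 13h30m = 07:05 Oct 23, 2007.
The artifact is published: 07:05 Oct 23, 2007 + 3h10m = 10:15 Oct 23, 2007.
Staging deployment finishes: 10:15 Oct 23, 2007 + 8h30m = 18:45 Oct 23, 2007.
The canary is promoted: 18:45 Oct 23, 2007 + 4h = 22:45 Oct 23, 2007.
Production rollout completes: 22:45 Oct 23, 2007 + 12h05m = 10:50 Oct 24, 2007.
The release is announced: 10:50 Oct 24, 2007 + 12h05m = 22:55 Oct 24, 2007.

22:55 on Oct 24, 2007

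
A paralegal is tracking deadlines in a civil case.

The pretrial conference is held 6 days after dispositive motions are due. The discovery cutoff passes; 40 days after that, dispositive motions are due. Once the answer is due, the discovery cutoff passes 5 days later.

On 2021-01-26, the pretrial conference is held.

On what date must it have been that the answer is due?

2020-12-06

The pretrial conference is held: Jan 26, 2021.
Dispositive motions are due: Jan 26, 2021 − 6 days = Jan 20, 2021.
The discovery cutoff passes: Jan 20, 2021 − 40 days = Dec 11, 2020.
The answer is due: Dec 11, 2020 − 5 days = Dec 6, 2020.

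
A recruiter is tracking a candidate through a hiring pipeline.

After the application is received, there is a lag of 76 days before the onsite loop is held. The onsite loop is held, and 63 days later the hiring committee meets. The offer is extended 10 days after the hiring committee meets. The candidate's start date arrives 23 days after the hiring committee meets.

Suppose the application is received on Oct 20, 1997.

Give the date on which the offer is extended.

The application is received: Oct 20, 1997.
The onsite loop is held: Oct 20, 1997 + 76 days = Jan 4, 1998.
The hiring committee meets: Jan 4, 1998 + 63 days = Mar 8, 1998.
The offer is extended: Mar 8, 1998 + 10 days = Mar 18, 1998.

Mar 18, 1998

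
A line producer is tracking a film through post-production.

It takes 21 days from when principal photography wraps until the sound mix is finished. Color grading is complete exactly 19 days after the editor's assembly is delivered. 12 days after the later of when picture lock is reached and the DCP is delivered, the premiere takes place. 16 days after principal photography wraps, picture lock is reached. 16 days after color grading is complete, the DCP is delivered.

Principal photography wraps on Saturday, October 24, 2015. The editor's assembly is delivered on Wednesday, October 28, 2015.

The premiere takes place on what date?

Monday, December 14, 2015

Principal photography wraps: Oct 24, 2015.
Picture lock is reached: Oct 24, 2015 + 16 days = Nov 9, 2015.
The editor's assembly is delivered: Oct 28, 2015.
Color grading is complete: Oct 28, 2015 + 19 days = Nov 16, 2015.
The DCP is delivered: Nov 16, 2015 + 16 days = Dec 2, 2015.
Both prerequisites met — picture lock is reached (Nov 9, 2015), the DCP is delivered (Dec 2, 2015); the later is Dec 2, 2015.
The premiere takes place: Dec 2, 2015 + 12 days = Dec 14, 2015.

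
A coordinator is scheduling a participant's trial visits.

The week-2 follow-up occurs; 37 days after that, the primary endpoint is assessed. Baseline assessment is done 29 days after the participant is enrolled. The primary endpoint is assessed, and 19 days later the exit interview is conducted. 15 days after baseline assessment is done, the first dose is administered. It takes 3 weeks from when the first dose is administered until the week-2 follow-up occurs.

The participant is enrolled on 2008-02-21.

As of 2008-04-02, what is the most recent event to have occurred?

The participant is enrolled: Feb 21, 2008.
Baseline assessment is done: Feb 21, 2008 + 29 days = Mar 21, 2008.
The first dose is administered: Mar 21, 2008 + 15 days = Apr 5, 2008.
The week-2 follow-up occurs: Apr 5, 2008 + 3 weeks = Apr 26, 2008.
The primary endpoint is assessed: Apr 26, 2008 + 37 days = Jun 2, 2008.
The exit interview is conducted: Jun 2, 2008 + 19 days = Jun 21, 2008.
Apr 2, 2008 falls between when baseline assessment is done (Mar 21, 2008) and when the first dose is administered (Apr 5, 2008).

Baseline assessment is done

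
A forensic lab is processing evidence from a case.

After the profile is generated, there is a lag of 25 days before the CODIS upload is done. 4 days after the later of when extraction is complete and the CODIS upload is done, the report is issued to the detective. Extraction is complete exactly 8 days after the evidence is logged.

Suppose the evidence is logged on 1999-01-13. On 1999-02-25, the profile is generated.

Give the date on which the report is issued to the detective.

1999-03-26

The evidence is logged: Jan 13, 1999.
Extraction is complete: Jan 13, 1999 + 8 days = Jan 21, 1999.
The profile is generated: Feb 25, 1999.
The CODIS upload is done: Feb 25, 1999 + 25 days = Mar 22, 1999.
Both prerequisites met — extraction is complete (Jan 21, 1999), the CODIS upload is done (Mar 22, 1999); the later is Mar 22, 1999.
The report is issued to the detective: Mar 22, 1999 + 4 days = Mar 26, 1999.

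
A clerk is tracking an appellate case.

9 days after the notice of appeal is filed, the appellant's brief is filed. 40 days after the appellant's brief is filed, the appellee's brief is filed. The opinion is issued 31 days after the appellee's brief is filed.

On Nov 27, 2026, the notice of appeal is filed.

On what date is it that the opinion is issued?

Feb 15, 2027

The notice of appeal is filed: Nov 27, 2026.
The appellant's brief is filed: Nov 27, 2026 + 9 days = Dec 6, 2026.
The appellee's brief is filed: Dec 6, 2026 + 40 days = Jan 15, 2027.
The opinion is issued: Jan 15, 2027 + 31 days = Feb 15, 2027.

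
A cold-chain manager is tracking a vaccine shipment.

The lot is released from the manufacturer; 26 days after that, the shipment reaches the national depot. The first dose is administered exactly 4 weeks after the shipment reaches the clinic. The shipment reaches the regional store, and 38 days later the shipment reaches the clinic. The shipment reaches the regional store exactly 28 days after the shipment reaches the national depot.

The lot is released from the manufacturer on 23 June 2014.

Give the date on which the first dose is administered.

The lot is released from the manufacturer: Jun 23, 2014.
The shipment reaches the national depot: Jun 23, 2014 + 26 days = Jul 19, 2014.
The shipment reaches the regional store: Jul 19, 2014 + 28 days = Aug 16, 2014.
The shipment reaches the clinic: Aug 16, 2014 + 38 days = Sep 23, 2014.
The first dose is administered: Sep 23, 2014 + 4 weeks = Oct 21, 2014.

21 October 2014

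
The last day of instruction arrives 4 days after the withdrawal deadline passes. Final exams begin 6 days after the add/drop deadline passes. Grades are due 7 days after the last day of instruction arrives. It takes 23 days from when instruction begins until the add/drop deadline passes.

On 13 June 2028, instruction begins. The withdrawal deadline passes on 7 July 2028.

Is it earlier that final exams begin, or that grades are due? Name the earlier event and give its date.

Instruction begins: Jun 13, 2028.
The add/drop deadline passes: Jun 13, 2028 + 23 days = Jul 6, 2028.
Final exams begin: Jul 6, 2028 + 6 days = Jul 12, 2028.
The withdrawal deadline passes: Jul 7, 2028.
The last day of instruction arrives: Jul 7, 2028 + 4 days = Jul 11, 2028.
Grades are due: Jul 11, 2028 + 7 days = Jul 18, 2028.
Comparing: final exams begin on Jul 12, 2028 vs grades are due on Jul 18, 2028. Earlier: final exams begin.

Final exams begin — 12 July 2028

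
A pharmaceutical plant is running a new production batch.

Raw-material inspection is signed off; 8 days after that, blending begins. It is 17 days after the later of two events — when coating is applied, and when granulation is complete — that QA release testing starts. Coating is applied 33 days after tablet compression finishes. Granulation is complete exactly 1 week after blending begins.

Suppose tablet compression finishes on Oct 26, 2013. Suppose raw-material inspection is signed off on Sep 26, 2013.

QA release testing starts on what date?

Tablet compression finishes: Oct 26, 2013.
Coating is applied: Oct 26, 2013 + 33 days = Nov 28, 2013.
Raw-material inspection is signed off: Sep 26, 2013.
Blending begins: Sep 26, 2013 + 8 days = Oct 4, 2013.
Granulation is complete: Oct 4, 2013 + 1 week = Oct 11, 2013.
Both prerequisites met — coating is applied (Nov 28, 2013), granulation is complete (Oct 11, 2013); the later is Nov 28, 2013.
QA release testing starts: Nov 28, 2013 + 17 days = Dec 15, 2013.

Dec 15, 2013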